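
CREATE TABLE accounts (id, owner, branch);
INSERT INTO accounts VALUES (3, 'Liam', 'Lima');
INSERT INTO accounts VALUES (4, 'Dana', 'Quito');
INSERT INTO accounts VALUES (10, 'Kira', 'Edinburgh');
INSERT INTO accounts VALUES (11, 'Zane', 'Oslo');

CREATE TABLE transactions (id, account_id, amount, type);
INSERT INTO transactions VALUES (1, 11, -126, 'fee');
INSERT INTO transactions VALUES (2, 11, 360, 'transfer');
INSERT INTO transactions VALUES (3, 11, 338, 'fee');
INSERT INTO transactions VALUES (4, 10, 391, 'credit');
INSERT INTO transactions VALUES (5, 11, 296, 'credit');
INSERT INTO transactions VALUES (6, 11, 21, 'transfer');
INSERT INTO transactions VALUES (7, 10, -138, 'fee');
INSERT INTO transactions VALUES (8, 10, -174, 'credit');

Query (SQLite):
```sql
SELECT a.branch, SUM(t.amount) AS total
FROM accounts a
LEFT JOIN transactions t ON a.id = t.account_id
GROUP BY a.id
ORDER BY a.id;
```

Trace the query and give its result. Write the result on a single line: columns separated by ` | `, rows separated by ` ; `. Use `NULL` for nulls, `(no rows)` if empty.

Lima | NULL ; Quito | NULL ; Edinburgh | 79 ; Oslo | 889

LEFT JOIN keeps every accounts row; unmatched ones get NULL for transactions columns.
Group by accounts.id and compute SUM(t.amount). SUM over an all-NULL group is NULL.
  3: ids {—} → SUM(t.amount)=NULL
  4: ids {—} → SUM(t.amount)=NULL
  10: ids {4, 7, 8} → SUM(t.amount)=79
  11: ids {1, 2, 3, 5, 6} → SUM(t.amount)=889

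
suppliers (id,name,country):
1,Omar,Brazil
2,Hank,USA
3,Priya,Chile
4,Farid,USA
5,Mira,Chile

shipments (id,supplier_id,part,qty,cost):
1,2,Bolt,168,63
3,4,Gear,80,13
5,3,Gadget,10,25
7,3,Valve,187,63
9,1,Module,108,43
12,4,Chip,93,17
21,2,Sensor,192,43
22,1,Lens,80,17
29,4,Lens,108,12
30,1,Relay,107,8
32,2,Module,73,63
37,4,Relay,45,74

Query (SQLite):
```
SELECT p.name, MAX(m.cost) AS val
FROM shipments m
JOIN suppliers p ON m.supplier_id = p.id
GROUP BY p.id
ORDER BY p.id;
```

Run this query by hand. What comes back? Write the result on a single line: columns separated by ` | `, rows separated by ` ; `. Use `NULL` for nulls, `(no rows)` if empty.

Join each shipments row to its suppliers via supplier_id.
Group joined rows by suppliers.id; compute MAX(m.cost) per group.
  1: ids {9, 22, 30} → MAX(m.cost)=43
  2: ids {1, 21, 32} → MAX(m.cost)=63
  3: ids {5, 7} → MAX(m.cost)=63
  4: ids {3, 12, 29, 37} → MAX(m.cost)=74

Omar | 43 ; Hank | 63 ; Priya | 63 ; Farid | 74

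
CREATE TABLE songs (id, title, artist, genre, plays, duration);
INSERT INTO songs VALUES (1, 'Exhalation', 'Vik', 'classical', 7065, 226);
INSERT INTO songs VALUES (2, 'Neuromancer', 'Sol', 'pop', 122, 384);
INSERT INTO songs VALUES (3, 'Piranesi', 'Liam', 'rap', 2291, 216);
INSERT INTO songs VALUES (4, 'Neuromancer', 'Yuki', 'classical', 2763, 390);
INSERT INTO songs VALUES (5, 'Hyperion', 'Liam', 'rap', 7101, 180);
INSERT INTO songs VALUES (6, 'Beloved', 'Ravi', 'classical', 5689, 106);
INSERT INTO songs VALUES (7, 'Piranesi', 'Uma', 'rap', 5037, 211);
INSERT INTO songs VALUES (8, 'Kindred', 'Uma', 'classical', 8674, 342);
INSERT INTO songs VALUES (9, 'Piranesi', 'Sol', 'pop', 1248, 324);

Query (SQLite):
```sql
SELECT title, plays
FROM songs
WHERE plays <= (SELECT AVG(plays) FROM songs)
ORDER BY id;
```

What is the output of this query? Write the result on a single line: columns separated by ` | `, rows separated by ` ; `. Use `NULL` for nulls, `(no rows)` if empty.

Neuromancer | 122 ; Piranesi | 2291 ; Neuromancer | 2763 ; Piranesi | 1248

Scalar subquery: AVG(plays) over all songs rows = 4443.333333 (≈; comparison uses full precision).
Keep rows where plays <= that value.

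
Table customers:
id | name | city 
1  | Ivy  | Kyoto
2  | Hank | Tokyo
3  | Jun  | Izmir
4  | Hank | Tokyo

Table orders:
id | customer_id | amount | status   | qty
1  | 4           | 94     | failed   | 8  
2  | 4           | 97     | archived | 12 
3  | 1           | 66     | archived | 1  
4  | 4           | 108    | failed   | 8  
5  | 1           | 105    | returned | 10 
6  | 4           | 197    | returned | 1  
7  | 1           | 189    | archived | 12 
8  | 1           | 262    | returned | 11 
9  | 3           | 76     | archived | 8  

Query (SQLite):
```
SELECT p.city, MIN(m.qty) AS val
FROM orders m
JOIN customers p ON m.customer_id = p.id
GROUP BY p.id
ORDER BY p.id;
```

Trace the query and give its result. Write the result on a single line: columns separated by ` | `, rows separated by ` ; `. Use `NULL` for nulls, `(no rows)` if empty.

Kyoto | 1 ; Izmir | 8 ; Tokyo | 1

Join each orders row to its customers via customer_id.
Group joined rows by customers.id; compute MIN(m.qty) per group.
  1: ids {3, 5, 7, 8} → MIN(m.qty)=1
  3: ids {9} → MIN(m.qty)=8
  4: ids {1, 2, 4, 6} → MIN(m.qty)=1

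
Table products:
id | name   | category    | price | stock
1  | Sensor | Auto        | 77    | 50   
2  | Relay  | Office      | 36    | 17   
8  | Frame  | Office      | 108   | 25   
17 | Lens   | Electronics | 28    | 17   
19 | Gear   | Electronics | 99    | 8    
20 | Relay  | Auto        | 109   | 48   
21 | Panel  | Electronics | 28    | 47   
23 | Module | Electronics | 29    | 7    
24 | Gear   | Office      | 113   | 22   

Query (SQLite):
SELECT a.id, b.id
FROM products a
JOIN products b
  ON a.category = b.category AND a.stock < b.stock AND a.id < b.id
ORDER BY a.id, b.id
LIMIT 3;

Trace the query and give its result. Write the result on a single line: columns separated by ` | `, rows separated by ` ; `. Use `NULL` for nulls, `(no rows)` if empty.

2 | 8 ; 2 | 24 ; 17 | 21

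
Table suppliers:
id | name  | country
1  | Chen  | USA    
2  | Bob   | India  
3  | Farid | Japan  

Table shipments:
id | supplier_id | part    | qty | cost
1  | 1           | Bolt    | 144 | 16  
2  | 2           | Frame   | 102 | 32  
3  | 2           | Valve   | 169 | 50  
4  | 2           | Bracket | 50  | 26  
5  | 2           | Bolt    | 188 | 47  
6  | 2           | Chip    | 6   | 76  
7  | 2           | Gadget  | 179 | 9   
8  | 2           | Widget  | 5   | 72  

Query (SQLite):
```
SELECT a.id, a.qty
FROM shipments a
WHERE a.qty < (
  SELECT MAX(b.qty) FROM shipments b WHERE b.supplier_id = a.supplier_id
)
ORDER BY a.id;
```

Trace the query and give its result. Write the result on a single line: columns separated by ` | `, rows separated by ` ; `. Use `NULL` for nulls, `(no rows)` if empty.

For each shipments row a, compute MAX(qty) over rows sharing a.supplier_id.
Keep row a if a.qty < that per-group MAX.
  supplier_id=1: MAX(qty) = 144
  supplier_id=2: MAX(qty) = 188

2 | 102 ; 3 | 169 ; 4 | 50 ; 6 | 6 ; 7 | 179 ; 8 | 5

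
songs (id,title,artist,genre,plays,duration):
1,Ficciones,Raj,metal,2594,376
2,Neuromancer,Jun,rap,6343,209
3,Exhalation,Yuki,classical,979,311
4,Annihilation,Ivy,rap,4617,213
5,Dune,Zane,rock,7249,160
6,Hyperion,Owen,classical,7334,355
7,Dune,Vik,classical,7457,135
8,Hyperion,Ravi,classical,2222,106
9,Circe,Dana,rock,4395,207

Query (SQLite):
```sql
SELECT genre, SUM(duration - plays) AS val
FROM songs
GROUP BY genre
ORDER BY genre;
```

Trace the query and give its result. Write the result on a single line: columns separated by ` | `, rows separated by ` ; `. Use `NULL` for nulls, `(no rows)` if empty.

classical | -17085 ; metal | -2218 ; rap | -10538 ; rock | -11277

For each row compute duration - plays.
Group by genre; take SUM of the expression per group.
  classical: ids {3, 6, 7, 8} → SUM(duration - plays)=-17085
  metal: ids {1} → SUM(duration - plays)=-2218
  rap: ids {2, 4} → SUM(duration - plays)=-10538
  rock: ids {5, 9} → SUM(duration - plays)=-11277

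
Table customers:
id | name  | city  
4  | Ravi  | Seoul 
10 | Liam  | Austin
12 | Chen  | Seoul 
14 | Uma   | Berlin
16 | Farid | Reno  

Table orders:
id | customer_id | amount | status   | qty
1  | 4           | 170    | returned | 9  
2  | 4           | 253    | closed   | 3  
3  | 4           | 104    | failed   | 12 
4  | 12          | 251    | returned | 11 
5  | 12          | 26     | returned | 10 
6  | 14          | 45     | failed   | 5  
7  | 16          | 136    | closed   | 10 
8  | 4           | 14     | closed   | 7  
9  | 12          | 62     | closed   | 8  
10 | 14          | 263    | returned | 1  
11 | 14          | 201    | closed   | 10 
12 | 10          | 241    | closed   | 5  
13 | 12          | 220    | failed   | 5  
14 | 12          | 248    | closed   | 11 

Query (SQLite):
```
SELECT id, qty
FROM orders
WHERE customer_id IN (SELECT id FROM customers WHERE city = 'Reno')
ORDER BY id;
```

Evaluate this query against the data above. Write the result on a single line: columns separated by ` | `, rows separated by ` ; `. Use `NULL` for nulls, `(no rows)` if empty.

7 | 10

Inner query: customers.id where city = 'Reno'.
Outer: keep orders rows whose customer_id is in that set.
Inner query → {16}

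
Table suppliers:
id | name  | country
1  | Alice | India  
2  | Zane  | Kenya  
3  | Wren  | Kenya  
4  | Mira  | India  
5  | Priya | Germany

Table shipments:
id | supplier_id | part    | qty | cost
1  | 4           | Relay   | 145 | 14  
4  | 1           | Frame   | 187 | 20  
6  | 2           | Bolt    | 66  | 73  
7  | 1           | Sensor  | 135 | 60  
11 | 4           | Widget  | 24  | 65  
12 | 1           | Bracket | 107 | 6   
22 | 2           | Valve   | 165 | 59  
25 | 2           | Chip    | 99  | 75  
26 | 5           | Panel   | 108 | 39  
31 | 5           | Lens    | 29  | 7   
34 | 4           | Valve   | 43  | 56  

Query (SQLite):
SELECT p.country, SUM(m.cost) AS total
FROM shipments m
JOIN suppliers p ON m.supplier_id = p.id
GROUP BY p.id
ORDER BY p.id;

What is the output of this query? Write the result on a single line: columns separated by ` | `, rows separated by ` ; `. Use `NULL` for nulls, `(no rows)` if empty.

Join each shipments row to its suppliers via supplier_id.
Group joined rows by suppliers.id; compute SUM(m.cost) per group.
  1: ids {4, 7, 12} → SUM(m.cost)=86
  2: ids {6, 22, 25} → SUM(m.cost)=207
  4: ids {1, 11, 34} → SUM(m.cost)=135
  5: ids {26, 31} → SUM(m.cost)=46

India | 86 ; Kenya | 207 ; India | 135 ; Germany | 46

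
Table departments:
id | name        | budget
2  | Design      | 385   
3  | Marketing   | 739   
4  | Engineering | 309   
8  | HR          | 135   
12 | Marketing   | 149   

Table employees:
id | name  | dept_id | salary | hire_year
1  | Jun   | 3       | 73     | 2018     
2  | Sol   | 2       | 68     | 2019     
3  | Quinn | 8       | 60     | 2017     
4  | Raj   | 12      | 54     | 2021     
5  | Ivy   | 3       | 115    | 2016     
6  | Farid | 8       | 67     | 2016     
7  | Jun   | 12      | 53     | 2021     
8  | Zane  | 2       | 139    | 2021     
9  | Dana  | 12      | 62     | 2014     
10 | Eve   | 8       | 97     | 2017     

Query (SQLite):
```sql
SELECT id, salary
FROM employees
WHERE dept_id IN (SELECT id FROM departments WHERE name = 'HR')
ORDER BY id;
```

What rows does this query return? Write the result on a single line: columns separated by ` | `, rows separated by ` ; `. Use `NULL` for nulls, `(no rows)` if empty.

3 | 60 ; 6 | 67 ; 10 | 97

Inner query: departments.id where name = 'HR'.
Outer: keep employees rows whose dept_id is in that set.
Inner query → {8}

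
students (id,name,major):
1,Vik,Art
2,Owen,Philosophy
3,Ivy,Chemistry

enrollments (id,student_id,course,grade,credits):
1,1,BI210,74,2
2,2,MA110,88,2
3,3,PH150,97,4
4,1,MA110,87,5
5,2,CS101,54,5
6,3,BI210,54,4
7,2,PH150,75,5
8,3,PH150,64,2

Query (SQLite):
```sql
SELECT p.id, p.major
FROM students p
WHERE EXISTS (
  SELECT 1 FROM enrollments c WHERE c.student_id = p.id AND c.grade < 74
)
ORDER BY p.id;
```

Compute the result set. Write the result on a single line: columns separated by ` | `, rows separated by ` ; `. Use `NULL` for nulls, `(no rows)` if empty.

2 | Philosophy ; 3 | Chemistry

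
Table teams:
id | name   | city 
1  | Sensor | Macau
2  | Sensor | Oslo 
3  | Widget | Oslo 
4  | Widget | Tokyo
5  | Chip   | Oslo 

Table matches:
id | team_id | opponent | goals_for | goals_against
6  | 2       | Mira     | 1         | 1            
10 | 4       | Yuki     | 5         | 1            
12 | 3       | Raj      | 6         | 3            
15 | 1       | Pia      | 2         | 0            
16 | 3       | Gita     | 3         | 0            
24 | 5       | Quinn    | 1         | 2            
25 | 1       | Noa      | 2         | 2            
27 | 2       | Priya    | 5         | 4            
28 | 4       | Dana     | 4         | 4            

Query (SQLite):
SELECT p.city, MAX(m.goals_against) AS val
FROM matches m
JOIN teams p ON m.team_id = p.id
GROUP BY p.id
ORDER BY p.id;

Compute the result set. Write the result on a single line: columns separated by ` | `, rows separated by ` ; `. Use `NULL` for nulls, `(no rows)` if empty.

Macau | 2 ; Oslo | 4 ; Oslo | 3 ; Tokyo | 4 ; Oslo | 2

Join each matches row to its teams via team_id.
Group joined rows by teams.id; compute MAX(m.goals_against) per group.
  1: ids {15, 25} → MAX(m.goals_against)=2
  2: ids {6, 27} → MAX(m.goals_against)=4
  3: ids {12, 16} → MAX(m.goals_against)=3
  4: ids {10, 28} → MAX(m.goals_against)=4
  5: ids {24} → MAX(m.goals_against)=2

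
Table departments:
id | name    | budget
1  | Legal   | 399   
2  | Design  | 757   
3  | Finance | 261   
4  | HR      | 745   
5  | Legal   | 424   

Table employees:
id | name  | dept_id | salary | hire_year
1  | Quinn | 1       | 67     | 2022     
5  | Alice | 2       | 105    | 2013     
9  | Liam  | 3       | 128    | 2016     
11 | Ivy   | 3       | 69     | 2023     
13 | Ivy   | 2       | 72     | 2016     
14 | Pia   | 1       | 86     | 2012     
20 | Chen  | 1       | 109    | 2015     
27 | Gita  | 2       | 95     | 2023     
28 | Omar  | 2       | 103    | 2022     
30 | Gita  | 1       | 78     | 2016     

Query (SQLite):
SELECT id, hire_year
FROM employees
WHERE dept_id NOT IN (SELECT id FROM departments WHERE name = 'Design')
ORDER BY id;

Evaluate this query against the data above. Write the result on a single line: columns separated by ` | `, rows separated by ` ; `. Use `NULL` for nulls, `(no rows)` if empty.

1 | 2022 ; 9 | 2016 ; 11 | 2023 ; 14 | 2012 ; 20 | 2015 ; 30 | 2016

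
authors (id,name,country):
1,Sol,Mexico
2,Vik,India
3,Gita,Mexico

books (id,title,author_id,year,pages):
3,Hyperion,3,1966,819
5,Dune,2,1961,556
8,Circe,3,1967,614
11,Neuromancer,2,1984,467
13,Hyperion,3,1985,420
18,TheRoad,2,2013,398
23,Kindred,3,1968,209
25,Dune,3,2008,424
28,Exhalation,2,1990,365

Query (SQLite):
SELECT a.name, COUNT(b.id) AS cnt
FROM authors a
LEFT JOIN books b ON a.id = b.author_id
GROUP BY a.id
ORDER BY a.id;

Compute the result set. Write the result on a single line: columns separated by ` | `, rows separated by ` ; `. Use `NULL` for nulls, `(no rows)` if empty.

Sol | 0 ; Vik | 4 ; Gita | 5

LEFT JOIN keeps every authors row; unmatched ones get NULL for books columns.
Group by authors.id and compute COUNT(b.id). COUNT(col) of an all-NULL group is 0.
  1: ids {—} → COUNT(b.id)=0
  2: ids {5, 11, 18, 28} → COUNT(b.id)=4
  3: ids {3, 8, 13, 23, 25} → COUNT(b.id)=5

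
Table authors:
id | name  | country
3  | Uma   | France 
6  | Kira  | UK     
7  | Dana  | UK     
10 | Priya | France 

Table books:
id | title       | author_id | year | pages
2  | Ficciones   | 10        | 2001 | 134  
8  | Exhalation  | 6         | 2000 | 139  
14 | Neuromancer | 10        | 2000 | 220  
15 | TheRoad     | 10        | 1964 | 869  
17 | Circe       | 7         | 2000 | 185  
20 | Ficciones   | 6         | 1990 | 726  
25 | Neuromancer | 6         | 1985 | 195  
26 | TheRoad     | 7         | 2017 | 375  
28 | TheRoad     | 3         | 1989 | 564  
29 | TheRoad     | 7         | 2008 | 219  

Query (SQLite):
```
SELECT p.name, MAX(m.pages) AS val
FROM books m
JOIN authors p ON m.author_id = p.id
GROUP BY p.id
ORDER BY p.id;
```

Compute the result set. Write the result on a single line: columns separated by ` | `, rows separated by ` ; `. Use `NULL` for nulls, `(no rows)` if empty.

Join each books row to its authors via author_id.
Group joined rows by authors.id; compute MAX(m.pages) per group.
  3: ids {28} → MAX(m.pages)=564
  6: ids {8, 20, 25} → MAX(m.pages)=726
  7: ids {17, 26, 29} → MAX(m.pages)=375
  10: ids {2, 14, 15} → MAX(m.pages)=869

Uma | 564 ; Kira | 726 ; Dana | 375 ; Priya | 869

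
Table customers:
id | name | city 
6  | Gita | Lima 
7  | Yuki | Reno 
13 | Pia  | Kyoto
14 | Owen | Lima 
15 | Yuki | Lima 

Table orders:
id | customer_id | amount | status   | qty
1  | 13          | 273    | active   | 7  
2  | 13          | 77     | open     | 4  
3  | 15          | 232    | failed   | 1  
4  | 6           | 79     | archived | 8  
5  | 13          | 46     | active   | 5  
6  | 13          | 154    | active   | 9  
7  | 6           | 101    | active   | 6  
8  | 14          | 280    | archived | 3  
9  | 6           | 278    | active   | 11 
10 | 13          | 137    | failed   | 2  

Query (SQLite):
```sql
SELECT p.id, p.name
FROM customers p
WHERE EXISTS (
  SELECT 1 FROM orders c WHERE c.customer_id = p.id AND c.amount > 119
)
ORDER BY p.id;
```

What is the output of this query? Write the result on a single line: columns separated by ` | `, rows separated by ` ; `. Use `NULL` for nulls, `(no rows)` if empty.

For each customers row, check whether any orders with matching customer_id has amount > 119.
Keep rows where that is true.

6 | Gita ; 13 | Pia ; 14 | Owen ; 15 | Yuki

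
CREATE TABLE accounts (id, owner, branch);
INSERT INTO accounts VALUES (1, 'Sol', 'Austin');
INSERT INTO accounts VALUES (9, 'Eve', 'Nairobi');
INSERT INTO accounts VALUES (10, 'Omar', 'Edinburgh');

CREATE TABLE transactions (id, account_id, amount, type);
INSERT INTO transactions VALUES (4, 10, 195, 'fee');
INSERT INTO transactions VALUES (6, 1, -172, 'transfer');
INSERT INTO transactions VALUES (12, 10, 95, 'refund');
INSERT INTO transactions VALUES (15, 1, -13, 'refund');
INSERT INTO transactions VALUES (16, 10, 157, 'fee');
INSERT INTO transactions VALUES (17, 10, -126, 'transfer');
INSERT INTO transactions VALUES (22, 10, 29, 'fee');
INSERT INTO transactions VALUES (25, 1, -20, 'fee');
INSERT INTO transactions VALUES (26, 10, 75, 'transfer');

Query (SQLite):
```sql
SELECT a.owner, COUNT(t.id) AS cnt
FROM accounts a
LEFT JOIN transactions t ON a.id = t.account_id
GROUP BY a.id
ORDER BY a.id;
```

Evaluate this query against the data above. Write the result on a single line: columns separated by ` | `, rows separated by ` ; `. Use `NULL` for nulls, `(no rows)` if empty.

LEFT JOIN keeps every accounts row; unmatched ones get NULL for transactions columns.
Group by accounts.id and compute COUNT(t.id). COUNT(col) of an all-NULL group is 0.
  1: ids {6, 15, 25} → COUNT(t.id)=3
  9: ids {—} → COUNT(t.id)=0
  10: ids {4, 12, 16, 17, 22, 26} → COUNT(t.id)=6

Sol | 3 ; Eve | 0 ; Omar | 6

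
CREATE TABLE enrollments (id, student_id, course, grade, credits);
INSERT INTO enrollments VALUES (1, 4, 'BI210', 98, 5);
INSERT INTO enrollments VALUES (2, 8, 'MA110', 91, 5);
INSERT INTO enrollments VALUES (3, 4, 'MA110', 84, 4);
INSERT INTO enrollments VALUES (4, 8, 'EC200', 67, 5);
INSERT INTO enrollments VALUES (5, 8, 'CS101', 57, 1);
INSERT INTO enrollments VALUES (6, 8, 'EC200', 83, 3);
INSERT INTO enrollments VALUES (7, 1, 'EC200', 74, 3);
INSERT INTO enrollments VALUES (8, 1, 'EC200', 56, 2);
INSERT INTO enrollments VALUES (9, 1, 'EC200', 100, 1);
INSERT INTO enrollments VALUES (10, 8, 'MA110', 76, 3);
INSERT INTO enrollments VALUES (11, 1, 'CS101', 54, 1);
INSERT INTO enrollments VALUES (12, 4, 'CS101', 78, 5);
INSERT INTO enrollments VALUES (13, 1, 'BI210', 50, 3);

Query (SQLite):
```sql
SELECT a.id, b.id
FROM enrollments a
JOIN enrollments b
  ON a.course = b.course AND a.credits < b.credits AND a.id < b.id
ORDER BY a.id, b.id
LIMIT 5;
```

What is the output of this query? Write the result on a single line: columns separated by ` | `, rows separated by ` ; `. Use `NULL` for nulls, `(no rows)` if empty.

5 | 12 ; 11 | 12

Pairs (a,b) with same course, a.credits < b.credits, a.id < b.id.
course groups: BI210:{1,13} CS101:{5,11,12} EC200:{4,6,7,8,9} MA110:{2,3,10}
Ordered by (a.id, b.id); first 5.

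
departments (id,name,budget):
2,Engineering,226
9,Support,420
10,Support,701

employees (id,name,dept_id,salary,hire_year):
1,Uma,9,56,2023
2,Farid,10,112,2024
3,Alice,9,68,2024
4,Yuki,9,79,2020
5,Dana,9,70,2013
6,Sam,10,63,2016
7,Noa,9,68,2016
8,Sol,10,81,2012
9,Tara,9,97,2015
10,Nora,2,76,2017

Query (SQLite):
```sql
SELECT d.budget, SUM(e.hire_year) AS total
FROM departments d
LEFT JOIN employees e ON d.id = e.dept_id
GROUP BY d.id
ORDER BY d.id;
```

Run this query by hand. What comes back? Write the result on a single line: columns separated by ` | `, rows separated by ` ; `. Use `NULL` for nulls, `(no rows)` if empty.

226 | 2017 ; 420 | 12111 ; 701 | 6052

LEFT JOIN keeps every departments row; unmatched ones get NULL for employees columns.
Group by departments.id and compute SUM(e.hire_year). SUM over an all-NULL group is NULL.
  2: ids {10} → SUM(e.hire_year)=2017
  9: ids {1, 3, 4, 5, 7, 9} → SUM(e.hire_year)=12111
  10: ids {2, 6, 8} → SUM(e.hire_year)=6052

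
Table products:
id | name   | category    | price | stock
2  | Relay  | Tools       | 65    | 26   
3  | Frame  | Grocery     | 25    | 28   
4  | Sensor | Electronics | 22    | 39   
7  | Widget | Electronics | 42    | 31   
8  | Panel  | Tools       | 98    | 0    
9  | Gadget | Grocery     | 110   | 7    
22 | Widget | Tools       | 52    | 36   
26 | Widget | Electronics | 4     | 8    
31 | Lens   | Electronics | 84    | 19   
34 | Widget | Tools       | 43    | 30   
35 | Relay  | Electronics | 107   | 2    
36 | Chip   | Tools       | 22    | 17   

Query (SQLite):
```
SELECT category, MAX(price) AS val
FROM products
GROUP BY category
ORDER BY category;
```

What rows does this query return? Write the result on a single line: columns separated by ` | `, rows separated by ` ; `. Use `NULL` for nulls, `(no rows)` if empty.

Partition products by category; compute MAX(price) within each group.
  Electronics: ids {4, 7, 26, 31, 35} → MAX(price)=107
  Grocery: ids {3, 9} → MAX(price)=110
  Tools: ids {2, 8, 22, 34, 36} → MAX(price)=98

Electronics | 107 ; Grocery | 110 ; Tools | 98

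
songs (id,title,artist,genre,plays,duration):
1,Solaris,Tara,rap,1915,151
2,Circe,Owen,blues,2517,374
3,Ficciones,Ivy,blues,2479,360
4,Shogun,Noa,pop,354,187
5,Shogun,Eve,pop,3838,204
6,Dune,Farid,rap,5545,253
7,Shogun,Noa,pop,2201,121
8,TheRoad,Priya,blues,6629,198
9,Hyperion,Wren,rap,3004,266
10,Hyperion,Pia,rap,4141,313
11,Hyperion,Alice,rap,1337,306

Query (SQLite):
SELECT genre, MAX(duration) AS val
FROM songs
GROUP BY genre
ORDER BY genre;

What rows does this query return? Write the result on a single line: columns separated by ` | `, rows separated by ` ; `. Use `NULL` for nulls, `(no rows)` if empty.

blues | 374 ; pop | 204 ; rap | 313

Partition songs by genre; compute MAX(duration) within each group.
  blues: ids {2, 3, 8} → MAX(duration)=374
  pop: ids {4, 5, 7} → MAX(duration)=204
  rap: ids {1, 6, 9, 10, 11} → MAX(duration)=313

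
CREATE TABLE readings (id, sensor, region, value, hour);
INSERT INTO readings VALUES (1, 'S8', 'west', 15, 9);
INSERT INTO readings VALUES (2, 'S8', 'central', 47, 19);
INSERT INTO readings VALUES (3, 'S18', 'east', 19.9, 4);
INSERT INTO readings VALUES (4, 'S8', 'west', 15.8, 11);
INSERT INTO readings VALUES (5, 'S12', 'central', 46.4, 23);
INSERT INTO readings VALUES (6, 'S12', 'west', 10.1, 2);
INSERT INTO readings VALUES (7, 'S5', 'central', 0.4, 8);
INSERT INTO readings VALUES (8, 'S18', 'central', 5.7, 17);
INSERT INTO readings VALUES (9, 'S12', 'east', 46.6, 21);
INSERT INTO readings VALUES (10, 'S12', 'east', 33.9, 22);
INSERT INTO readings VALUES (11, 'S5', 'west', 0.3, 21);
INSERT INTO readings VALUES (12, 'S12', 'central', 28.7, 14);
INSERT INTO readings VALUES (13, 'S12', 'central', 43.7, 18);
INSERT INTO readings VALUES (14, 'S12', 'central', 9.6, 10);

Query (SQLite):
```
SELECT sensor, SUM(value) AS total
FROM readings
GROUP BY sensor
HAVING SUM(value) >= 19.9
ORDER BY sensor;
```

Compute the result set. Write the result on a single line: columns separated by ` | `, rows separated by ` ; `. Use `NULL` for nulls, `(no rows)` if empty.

Partition readings by sensor; compute SUM(value) within each group.
HAVING: keep groups where SUM(value) >= 19.9.
  S12: ids {5, 6, 9, 10, 12, 13, 14} → SUM(value)=219
  S18: ids {3, 8} → SUM(value)=25.6
  S5: ids {7, 11} → SUM(value)=0.7
  S8: ids {1, 2, 4} → SUM(value)=77.8

S12 | 219 ; S18 | 25.6 ; S8 | 77.8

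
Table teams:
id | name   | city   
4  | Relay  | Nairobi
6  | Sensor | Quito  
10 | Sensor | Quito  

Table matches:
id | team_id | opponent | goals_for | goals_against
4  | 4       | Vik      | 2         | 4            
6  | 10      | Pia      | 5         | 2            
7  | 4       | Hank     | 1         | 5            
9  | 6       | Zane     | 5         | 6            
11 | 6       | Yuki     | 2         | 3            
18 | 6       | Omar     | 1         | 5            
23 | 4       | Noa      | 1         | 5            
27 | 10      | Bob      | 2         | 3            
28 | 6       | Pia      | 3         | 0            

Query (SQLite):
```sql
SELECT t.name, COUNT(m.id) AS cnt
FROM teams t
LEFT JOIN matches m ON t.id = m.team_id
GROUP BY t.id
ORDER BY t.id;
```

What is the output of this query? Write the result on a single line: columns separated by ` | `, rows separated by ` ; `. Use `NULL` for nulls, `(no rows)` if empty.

Relay | 3 ; Sensor | 4 ; Sensor | 2

LEFT JOIN keeps every teams row; unmatched ones get NULL for matches columns.
Group by teams.id and compute COUNT(m.id). COUNT(col) of an all-NULL group is 0.
  4: ids {4, 7, 23} → COUNT(m.id)=3
  6: ids {9, 11, 18, 28} → COUNT(m.id)=4
  10: ids {6, 27} → COUNT(m.id)=2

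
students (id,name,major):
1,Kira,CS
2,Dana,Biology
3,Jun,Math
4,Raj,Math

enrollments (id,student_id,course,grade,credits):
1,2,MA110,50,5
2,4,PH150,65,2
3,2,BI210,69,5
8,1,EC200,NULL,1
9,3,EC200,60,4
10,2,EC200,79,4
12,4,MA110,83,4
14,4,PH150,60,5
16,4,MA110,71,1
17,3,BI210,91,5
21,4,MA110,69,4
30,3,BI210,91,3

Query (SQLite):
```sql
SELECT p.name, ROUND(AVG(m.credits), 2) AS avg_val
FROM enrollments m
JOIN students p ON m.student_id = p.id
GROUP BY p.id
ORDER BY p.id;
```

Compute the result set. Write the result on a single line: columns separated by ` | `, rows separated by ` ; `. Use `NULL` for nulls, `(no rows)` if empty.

Kira | 1 ; Dana | 4.67 ; Jun | 4 ; Raj | 3.2

Join each enrollments row to its students via student_id.
Group joined rows by students.id; compute ROUND(AVG(m.credits), 2) per group.
  1: ids {8} → ROUND(AVG(m.credits), 2)=1
  2: ids {1, 3, 10} → ROUND(AVG(m.credits), 2)=4.67
  3: ids {9, 17, 30} → ROUND(AVG(m.credits), 2)=4
  4: ids {2, 12, 14, 16, 21} → ROUND(AVG(m.credits), 2)=3.2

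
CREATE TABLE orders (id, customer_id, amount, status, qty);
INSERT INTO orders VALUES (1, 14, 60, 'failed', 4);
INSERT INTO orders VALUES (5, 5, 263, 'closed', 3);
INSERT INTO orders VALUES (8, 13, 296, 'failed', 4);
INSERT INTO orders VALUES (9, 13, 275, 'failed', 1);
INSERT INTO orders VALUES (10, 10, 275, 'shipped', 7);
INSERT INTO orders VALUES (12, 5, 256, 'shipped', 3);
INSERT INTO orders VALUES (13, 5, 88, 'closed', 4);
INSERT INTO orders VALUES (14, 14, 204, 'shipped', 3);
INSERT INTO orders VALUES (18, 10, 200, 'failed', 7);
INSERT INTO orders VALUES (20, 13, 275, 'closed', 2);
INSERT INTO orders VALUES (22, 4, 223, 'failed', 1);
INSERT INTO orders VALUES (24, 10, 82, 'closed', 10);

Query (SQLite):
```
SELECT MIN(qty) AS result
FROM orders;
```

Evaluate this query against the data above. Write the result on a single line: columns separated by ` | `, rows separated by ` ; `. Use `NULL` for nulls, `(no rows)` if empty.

1

All qty values: [4, 3, 4, 1, 7, 3, 4, 3, 7, 2, 1, 10].
MIN of non-NULL values = 1.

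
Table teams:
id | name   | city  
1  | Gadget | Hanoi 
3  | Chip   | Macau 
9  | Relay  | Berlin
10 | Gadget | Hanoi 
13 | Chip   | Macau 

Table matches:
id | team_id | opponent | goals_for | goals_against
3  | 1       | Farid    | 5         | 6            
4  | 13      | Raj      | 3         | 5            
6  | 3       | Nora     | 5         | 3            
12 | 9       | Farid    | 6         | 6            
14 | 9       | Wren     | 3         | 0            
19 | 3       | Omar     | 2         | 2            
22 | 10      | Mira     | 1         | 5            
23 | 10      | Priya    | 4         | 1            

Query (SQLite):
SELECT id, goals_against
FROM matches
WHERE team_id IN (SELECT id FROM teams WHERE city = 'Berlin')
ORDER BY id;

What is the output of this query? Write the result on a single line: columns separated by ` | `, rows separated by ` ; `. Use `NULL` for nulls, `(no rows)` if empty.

12 | 6 ; 14 | 0

Inner query: teams.id where city = 'Berlin'.
Outer: keep matches rows whose team_id is in that set.
Inner query → {9}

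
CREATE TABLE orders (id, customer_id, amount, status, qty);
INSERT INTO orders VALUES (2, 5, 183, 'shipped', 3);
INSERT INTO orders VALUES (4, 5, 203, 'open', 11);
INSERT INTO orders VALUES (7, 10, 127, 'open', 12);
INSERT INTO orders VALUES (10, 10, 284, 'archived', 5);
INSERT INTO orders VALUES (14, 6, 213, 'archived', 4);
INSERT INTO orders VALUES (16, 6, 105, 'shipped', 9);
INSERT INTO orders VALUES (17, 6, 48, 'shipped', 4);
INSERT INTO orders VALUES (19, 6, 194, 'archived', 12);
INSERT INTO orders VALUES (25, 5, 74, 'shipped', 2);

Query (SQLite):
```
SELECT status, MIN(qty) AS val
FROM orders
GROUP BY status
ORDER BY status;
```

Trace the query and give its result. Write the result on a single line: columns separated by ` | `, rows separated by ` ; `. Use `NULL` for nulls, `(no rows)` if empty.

archived | 4 ; open | 11 ; shipped | 2

Partition orders by status; compute MIN(qty) within each group.
  archived: ids {10, 14, 19} → MIN(qty)=4
  open: ids {4, 7} → MIN(qty)=11
  shipped: ids {2, 16, 17, 25} → MIN(qty)=2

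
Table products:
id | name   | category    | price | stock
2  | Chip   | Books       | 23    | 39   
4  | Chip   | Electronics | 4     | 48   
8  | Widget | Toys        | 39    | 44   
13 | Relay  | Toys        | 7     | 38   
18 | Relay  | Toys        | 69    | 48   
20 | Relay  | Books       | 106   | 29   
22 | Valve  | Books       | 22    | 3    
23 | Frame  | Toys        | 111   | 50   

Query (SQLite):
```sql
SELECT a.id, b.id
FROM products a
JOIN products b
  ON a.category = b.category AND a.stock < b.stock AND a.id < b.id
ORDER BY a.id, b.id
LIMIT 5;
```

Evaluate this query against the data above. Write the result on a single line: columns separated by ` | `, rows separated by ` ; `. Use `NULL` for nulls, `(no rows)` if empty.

8 | 18 ; 8 | 23 ; 13 | 18 ; 13 | 23 ; 18 | 23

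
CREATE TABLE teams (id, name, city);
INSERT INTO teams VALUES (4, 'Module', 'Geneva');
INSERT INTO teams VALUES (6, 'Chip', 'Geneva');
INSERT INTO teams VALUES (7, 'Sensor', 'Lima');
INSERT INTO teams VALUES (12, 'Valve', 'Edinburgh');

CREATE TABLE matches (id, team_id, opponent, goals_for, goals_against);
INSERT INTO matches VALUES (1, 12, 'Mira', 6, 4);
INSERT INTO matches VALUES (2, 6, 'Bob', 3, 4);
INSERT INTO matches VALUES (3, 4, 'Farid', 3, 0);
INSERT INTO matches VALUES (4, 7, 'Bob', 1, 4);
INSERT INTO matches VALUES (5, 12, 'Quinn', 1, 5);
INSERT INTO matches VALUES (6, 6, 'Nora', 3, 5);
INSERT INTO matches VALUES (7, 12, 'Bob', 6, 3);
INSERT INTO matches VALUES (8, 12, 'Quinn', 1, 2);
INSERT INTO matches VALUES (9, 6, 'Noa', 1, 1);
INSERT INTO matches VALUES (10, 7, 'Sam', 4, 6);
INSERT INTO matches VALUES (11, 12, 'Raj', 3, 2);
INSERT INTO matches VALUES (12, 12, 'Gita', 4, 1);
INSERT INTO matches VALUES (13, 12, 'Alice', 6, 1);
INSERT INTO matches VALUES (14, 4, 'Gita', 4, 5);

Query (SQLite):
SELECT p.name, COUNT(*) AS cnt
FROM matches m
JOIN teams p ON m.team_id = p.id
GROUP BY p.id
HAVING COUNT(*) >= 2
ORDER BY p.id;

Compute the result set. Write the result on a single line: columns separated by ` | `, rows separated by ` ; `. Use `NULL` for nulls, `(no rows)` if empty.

Module | 2 ; Chip | 3 ; Sensor | 2 ; Valve | 7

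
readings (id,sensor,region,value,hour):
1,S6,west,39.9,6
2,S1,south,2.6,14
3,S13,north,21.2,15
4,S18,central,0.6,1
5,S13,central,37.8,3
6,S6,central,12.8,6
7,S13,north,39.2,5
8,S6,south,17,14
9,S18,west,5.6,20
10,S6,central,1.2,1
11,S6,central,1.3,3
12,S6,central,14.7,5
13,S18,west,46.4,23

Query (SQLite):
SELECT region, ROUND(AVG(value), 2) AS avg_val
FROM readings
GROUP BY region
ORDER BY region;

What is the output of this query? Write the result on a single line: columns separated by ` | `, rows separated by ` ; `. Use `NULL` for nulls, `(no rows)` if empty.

Partition readings by region; compute ROUND(AVG(value), 2) within each group.
  central: ids {4, 5, 6, 10, 11, 12} → ROUND(AVG(value), 2)=11.4
  north: ids {3, 7} → ROUND(AVG(value), 2)=30.2
  south: ids {2, 8} → ROUND(AVG(value), 2)=9.8
  west: ids {1, 9, 13} → ROUND(AVG(value), 2)=30.63

central | 11.4 ; north | 30.2 ; south | 9.8 ; west | 30.63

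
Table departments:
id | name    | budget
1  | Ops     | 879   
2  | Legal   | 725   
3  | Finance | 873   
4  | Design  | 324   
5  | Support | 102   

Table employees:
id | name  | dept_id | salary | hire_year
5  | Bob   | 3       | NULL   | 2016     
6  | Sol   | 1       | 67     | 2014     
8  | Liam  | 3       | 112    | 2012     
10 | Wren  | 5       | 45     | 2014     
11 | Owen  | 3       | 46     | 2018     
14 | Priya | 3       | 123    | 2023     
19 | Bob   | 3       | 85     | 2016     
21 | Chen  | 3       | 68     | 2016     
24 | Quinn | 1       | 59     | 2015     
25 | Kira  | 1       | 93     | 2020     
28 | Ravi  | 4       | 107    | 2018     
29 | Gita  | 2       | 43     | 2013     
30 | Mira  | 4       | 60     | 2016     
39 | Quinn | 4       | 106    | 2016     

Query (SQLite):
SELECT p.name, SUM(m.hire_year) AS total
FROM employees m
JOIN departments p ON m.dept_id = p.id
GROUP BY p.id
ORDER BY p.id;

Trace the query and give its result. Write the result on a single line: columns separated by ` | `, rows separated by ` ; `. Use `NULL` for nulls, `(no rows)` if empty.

Join each employees row to its departments via dept_id.
Group joined rows by departments.id; compute SUM(m.hire_year) per group.
  1: ids {6, 24, 25} → SUM(m.hire_year)=6049
  2: ids {29} → SUM(m.hire_year)=2013
  3: ids {5, 8, 11, 14, 19, 21} → SUM(m.hire_year)=12101
  4: ids {28, 30, 39} → SUM(m.hire_year)=6050
  5: ids {10} → SUM(m.hire_year)=2014

Ops | 6049 ; Legal | 2013 ; Finance | 12101 ; Design | 6050 ; Support | 2014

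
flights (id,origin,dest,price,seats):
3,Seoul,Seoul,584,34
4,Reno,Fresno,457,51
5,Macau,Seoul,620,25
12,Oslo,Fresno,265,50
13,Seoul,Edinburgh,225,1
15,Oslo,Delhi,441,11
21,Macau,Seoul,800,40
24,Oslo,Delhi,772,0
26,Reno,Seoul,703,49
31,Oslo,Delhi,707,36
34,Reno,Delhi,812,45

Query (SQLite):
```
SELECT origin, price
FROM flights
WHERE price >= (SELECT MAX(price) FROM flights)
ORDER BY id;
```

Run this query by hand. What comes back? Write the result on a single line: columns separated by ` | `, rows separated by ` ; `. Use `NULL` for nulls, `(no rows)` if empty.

Scalar subquery: MAX(price) over all flights rows = 812.
Keep rows where price >= that value.

Reno | 812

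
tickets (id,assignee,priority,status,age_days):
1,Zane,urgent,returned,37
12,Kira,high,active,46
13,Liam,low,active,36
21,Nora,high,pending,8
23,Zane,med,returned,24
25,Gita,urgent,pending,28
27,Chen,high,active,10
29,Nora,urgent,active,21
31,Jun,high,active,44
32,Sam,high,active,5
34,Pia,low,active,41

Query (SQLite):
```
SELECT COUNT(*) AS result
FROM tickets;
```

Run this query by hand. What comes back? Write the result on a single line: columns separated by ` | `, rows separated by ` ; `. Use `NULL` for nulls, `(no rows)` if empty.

All age_days values: [37, 46, 36, 8, 24, 28, 10, 21, 44, 5, 41].
COUNT(*) counts rows → 11.

11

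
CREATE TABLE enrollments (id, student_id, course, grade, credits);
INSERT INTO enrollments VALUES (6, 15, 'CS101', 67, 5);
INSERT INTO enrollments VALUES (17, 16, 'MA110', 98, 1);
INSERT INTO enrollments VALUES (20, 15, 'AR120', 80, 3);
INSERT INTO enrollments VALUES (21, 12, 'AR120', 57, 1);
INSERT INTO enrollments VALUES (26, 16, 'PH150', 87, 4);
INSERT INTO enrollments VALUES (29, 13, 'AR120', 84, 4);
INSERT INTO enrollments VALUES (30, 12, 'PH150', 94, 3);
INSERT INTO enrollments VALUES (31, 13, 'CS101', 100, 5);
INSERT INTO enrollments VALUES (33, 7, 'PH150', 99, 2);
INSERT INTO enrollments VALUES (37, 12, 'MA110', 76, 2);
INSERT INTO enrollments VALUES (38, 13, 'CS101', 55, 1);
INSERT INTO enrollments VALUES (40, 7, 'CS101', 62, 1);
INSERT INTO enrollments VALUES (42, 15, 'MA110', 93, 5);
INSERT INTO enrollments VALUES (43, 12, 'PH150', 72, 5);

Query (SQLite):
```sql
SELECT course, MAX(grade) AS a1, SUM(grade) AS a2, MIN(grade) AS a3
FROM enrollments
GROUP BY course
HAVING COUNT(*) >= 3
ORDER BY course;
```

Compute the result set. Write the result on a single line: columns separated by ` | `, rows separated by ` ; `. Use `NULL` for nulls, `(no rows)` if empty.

Group enrollments by course.
Per group compute: MAX(grade), SUM(grade), MIN(grade).
HAVING: drop groups with fewer than 3 rows.
  AR120: ids {20, 21, 29} → MAX(grade)=84, SUM(grade)=221, MIN(grade)=57
  CS101: ids {6, 31, 38, 40} → MAX(grade)=100, SUM(grade)=284, MIN(grade)=55
  MA110: ids {17, 37, 42} → MAX(grade)=98, SUM(grade)=267, MIN(grade)=76
  PH150: ids {26, 30, 33, 43} → MAX(grade)=99, SUM(grade)=352, MIN(grade)=72

AR120 | 84 | 221 | 57 ; CS101 | 100 | 284 | 55 ; MA110 | 98 | 267 | 76 ; PH150 | 99 | 352 | 72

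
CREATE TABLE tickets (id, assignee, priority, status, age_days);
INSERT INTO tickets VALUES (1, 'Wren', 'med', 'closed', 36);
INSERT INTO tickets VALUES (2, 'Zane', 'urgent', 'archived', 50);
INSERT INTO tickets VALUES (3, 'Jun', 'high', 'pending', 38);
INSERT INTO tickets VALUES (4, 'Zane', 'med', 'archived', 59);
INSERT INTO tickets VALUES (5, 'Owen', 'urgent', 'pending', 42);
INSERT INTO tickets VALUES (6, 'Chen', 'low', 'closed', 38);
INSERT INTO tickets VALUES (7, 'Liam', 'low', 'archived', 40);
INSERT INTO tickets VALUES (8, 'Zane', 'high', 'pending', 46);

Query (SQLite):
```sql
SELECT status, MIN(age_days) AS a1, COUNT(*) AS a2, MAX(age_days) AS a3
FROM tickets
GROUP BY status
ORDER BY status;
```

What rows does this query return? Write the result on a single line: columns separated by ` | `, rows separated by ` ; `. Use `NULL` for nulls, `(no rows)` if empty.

Group tickets by status.
Per group compute: MIN(age_days), COUNT(*), MAX(age_days).
  archived: ids {2, 4, 7} → MIN(age_days)=40, COUNT(*)=3, MAX(age_days)=59
  closed: ids {1, 6} → MIN(age_days)=36, COUNT(*)=2, MAX(age_days)=38
  pending: ids {3, 5, 8} → MIN(age_days)=38, COUNT(*)=3, MAX(age_days)=46

archived | 40 | 3 | 59 ; closed | 36 | 2 | 38 ; pending | 38 | 3 | 46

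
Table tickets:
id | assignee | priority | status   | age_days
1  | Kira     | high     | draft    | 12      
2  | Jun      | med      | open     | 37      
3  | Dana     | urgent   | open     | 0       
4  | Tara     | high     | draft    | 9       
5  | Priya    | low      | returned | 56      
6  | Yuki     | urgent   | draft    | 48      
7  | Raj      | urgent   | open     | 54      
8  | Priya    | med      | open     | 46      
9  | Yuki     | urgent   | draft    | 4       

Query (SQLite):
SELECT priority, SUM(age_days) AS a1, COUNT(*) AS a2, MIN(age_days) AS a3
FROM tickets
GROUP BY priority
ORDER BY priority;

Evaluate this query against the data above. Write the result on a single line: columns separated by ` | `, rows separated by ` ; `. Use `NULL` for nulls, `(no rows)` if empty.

Group tickets by priority.
Per group compute: SUM(age_days), COUNT(*), MIN(age_days).
  high: ids {1, 4} → SUM(age_days)=21, COUNT(*)=2, MIN(age_days)=9
  low: ids {5} → SUM(age_days)=56, COUNT(*)=1, MIN(age_days)=56
  med: ids {2, 8} → SUM(age_days)=83, COUNT(*)=2, MIN(age_days)=37
  urgent: ids {3, 6, 7, 9} → SUM(age_days)=106, COUNT(*)=4, MIN(age_days)=0

high | 21 | 2 | 9 ; low | 56 | 1 | 56 ; med | 83 | 2 | 37 ; urgent | 106 | 4 | 0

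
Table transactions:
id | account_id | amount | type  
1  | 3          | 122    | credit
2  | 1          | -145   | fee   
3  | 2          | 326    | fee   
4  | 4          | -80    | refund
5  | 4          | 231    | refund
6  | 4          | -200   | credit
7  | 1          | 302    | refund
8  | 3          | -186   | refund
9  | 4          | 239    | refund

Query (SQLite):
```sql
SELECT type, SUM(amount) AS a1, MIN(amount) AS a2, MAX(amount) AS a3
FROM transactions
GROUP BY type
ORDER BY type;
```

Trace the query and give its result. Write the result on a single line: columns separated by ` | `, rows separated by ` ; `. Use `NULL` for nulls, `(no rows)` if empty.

Group transactions by type.
Per group compute: SUM(amount), MIN(amount), MAX(amount).
  credit: ids {1, 6} → SUM(amount)=-78, MIN(amount)=-200, MAX(amount)=122
  fee: ids {2, 3} → SUM(amount)=181, MIN(amount)=-145, MAX(amount)=326
  refund: ids {4, 5, 7, 8, 9} → SUM(amount)=506, MIN(amount)=-186, MAX(amount)=302

credit | -78 | -200 | 122 ; fee | 181 | -145 | 326 ; refund | 506 | -186 | 302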